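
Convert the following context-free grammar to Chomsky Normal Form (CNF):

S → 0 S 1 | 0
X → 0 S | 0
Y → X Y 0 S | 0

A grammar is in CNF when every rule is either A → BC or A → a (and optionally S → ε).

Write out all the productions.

T0 → 0; T1 → 1; S → 0; X → 0; Y → 0; S → T0 X0; X0 → S T1; X → T0 S; Y → X X1; X1 → Y X2; X2 → T0 S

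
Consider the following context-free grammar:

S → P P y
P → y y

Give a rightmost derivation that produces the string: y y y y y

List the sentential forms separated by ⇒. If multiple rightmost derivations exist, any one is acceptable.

S ⇒ P P y ⇒ P y y y ⇒ y y y y y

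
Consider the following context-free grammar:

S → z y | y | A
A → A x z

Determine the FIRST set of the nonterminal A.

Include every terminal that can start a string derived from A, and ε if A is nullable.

We compute FIRST(A) using the standard algorithm.
FIRST(A) = {}
FIRST(S) = {y, z}
Therefore, FIRST(A) = {}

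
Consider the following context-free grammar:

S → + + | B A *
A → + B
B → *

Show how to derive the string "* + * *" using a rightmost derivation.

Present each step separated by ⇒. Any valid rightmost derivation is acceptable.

S ⇒ B A * ⇒ B + B * ⇒ B + * * ⇒ * + * *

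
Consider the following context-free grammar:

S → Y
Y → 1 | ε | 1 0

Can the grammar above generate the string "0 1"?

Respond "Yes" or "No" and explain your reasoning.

No - no valid derivation exists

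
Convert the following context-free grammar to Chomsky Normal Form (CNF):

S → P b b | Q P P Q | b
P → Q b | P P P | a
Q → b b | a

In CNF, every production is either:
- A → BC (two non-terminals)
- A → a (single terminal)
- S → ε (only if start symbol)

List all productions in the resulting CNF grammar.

TB → b; S → b; P → a; Q → a; S → P X0; X0 → TB TB; S → Q X1; X1 → P X2; X2 → P Q; P → Q TB; P → P X3; X3 → P P; Q → TB TB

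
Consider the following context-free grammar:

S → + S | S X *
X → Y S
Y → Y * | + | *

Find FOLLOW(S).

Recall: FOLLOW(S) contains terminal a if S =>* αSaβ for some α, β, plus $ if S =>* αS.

We compute FOLLOW(S) using the standard algorithm.
FOLLOW(S) starts with {$}.
FIRST(S) = {+}
FIRST(X) = {*, +}
FIRST(Y) = {*, +}
FOLLOW(S) = {$, *, +}
FOLLOW(X) = {*}
FOLLOW(Y) = {*, +}
Therefore, FOLLOW(S) = {$, *, +}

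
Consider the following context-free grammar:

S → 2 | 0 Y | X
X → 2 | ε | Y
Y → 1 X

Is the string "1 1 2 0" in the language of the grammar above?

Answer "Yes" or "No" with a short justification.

No - no valid derivation exists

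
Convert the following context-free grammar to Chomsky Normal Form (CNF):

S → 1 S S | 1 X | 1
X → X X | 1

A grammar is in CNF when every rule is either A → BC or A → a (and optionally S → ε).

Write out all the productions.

T1 → 1; S → 1; X → 1; S → T1 X0; X0 → S S; S → T1 X; X → X X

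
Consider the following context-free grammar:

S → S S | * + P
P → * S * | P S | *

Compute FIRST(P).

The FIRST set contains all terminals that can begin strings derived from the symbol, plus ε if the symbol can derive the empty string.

We compute FIRST(P) using the standard algorithm.
FIRST(P) = {*}
FIRST(S) = {*}
Therefore, FIRST(P) = {*}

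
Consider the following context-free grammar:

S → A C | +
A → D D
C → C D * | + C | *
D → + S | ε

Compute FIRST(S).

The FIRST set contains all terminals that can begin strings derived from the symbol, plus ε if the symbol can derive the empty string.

We compute FIRST(S) using the standard algorithm.
FIRST(A) = {+, ε}
FIRST(C) = {*, +}
FIRST(D) = {+, ε}
FIRST(S) = {*, +}
Therefore, FIRST(S) = {*, +}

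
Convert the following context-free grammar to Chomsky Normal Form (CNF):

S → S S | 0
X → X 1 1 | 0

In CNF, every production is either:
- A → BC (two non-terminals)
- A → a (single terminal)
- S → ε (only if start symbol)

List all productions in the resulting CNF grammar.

S → 0; T1 → 1; X → 0; S → S S; X → X X0; X0 → T1 T1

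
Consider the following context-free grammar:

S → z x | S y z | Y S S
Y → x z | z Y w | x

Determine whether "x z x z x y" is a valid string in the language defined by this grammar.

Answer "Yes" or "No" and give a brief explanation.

No - no valid derivation exists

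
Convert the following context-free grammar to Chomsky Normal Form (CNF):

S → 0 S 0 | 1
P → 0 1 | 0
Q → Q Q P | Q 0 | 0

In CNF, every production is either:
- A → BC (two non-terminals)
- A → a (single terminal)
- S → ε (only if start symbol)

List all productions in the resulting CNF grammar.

T0 → 0; S → 1; T1 → 1; P → 0; Q → 0; S → T0 X0; X0 → S T0; P → T0 T1; Q → Q X1; X1 → Q P; Q → Q T0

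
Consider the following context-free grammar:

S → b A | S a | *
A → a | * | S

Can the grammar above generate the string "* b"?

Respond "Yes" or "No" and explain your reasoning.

No - no valid derivation exists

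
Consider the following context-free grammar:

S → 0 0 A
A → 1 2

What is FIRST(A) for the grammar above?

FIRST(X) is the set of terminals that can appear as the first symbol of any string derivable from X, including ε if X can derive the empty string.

We compute FIRST(A) using the standard algorithm.
FIRST(A) = {1}
FIRST(S) = {0}
Therefore, FIRST(A) = {1}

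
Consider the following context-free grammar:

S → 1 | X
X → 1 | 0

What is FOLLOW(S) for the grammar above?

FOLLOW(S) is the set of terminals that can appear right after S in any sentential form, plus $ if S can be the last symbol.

We compute FOLLOW(S) using the standard algorithm.
FOLLOW(S) starts with {$}.
FIRST(S) = {0, 1}
FIRST(X) = {0, 1}
FOLLOW(S) = {$}
FOLLOW(X) = {$}
Therefore, FOLLOW(S) = {$}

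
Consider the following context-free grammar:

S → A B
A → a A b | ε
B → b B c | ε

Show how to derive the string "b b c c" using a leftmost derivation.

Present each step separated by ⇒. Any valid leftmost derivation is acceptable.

S ⇒ A B ⇒ B ⇒ b B c ⇒ b b B c c ⇒ b b c c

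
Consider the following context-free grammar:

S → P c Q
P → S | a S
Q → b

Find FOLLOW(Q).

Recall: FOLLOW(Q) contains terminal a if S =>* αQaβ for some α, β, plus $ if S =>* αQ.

We compute FOLLOW(Q) using the standard algorithm.
FOLLOW(S) starts with {$}.
FIRST(P) = {a}
FIRST(Q) = {b}
FIRST(S) = {a}
FOLLOW(P) = {c}
FOLLOW(Q) = {$, c}
FOLLOW(S) = {$, c}
Therefore, FOLLOW(Q) = {$, c}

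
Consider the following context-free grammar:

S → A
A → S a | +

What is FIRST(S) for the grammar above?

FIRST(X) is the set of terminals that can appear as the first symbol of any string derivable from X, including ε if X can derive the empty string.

We compute FIRST(S) using the standard algorithm.
FIRST(A) = {+}
FIRST(S) = {+}
Therefore, FIRST(S) = {+}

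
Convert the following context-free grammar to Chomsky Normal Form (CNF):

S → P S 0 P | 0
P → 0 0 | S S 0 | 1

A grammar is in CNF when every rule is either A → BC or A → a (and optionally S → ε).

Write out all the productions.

T0 → 0; S → 0; P → 1; S → P X0; X0 → S X1; X1 → T0 P; P → T0 T0; P → S X2; X2 → S T0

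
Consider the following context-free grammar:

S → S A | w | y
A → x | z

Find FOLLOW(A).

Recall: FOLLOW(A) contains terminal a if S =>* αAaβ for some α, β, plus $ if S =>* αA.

We compute FOLLOW(A) using the standard algorithm.
FOLLOW(S) starts with {$}.
FIRST(A) = {x, z}
FIRST(S) = {w, y}
FOLLOW(A) = {$, x, z}
FOLLOW(S) = {$, x, z}
Therefore, FOLLOW(A) = {$, x, z}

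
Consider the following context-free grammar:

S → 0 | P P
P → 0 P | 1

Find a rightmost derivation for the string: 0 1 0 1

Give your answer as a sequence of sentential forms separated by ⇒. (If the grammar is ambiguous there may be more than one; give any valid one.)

S ⇒ P P ⇒ P 0 P ⇒ P 0 1 ⇒ 0 P 0 1 ⇒ 0 1 0 1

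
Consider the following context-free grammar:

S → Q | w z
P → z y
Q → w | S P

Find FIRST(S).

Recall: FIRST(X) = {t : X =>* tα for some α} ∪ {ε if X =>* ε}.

We compute FIRST(S) using the standard algorithm.
FIRST(P) = {z}
FIRST(Q) = {w}
FIRST(S) = {w}
Therefore, FIRST(S) = {w}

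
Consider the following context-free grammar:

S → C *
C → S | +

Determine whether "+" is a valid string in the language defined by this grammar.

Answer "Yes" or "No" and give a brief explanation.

No - no valid derivation exists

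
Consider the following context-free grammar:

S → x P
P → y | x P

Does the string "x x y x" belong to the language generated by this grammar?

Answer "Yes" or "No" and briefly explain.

No - no valid derivation exists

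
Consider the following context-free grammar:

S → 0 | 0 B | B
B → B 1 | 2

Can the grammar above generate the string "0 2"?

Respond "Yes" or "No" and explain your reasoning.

Yes - a valid derivation exists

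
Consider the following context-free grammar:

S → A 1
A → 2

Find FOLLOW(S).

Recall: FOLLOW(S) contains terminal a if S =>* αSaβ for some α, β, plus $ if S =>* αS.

We compute FOLLOW(S) using the standard algorithm.
FOLLOW(S) starts with {$}.
FIRST(A) = {2}
FIRST(S) = {2}
FOLLOW(A) = {1}
FOLLOW(S) = {$}
Therefore, FOLLOW(S) = {$}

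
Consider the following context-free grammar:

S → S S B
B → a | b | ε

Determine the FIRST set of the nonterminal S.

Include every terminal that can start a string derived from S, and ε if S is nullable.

We compute FIRST(S) using the standard algorithm.
FIRST(B) = {a, b, ε}
FIRST(S) = {}
Therefore, FIRST(S) = {}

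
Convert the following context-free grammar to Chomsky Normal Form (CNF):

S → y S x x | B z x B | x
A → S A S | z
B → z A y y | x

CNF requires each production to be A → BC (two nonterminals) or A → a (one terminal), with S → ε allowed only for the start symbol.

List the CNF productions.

TY → y; TX → x; TZ → z; S → x; A → z; B → x; S → TY X0; X0 → S X1; X1 → TX TX; S → B X2; X2 → TZ X3; X3 → TX B; A → S X4; X4 → A S; B → TZ X5; X5 → A X6; X6 → TY TY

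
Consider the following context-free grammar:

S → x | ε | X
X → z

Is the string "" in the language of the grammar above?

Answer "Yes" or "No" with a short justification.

Yes - a valid derivation exists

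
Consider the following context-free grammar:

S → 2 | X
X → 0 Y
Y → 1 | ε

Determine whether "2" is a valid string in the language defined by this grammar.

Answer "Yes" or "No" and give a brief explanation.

Yes - a valid derivation exists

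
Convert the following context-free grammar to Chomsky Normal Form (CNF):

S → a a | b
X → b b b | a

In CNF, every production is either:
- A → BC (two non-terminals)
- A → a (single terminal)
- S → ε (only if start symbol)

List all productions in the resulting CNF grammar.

TA → a; S → b; TB → b; X → a; S → TA TA; X → TB X0; X0 → TB TB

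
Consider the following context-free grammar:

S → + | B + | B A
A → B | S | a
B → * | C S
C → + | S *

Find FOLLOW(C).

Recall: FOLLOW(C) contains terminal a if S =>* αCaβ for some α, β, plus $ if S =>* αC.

We compute FOLLOW(C) using the standard algorithm.
FOLLOW(S) starts with {$}.
FIRST(A) = {*, +, a}
FIRST(B) = {*, +}
FIRST(C) = {*, +}
FIRST(S) = {*, +}
FOLLOW(A) = {$, *, +, a}
FOLLOW(B) = {$, *, +, a}
FOLLOW(C) = {*, +}
FOLLOW(S) = {$, *, +, a}
Therefore, FOLLOW(C) = {*, +}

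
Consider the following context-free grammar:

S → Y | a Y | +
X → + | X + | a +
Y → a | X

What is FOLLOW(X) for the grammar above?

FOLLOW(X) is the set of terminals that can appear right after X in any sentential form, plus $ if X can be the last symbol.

We compute FOLLOW(X) using the standard algorithm.
FOLLOW(S) starts with {$}.
FIRST(S) = {+, a}
FIRST(X) = {+, a}
FIRST(Y) = {+, a}
FOLLOW(S) = {$}
FOLLOW(X) = {$, +}
FOLLOW(Y) = {$}
Therefore, FOLLOW(X) = {$, +}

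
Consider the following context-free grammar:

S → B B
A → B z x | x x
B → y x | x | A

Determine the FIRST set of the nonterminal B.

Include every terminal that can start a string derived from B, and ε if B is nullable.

We compute FIRST(B) using the standard algorithm.
FIRST(A) = {x, y}
FIRST(B) = {x, y}
FIRST(S) = {x, y}
Therefore, FIRST(B) = {x, y}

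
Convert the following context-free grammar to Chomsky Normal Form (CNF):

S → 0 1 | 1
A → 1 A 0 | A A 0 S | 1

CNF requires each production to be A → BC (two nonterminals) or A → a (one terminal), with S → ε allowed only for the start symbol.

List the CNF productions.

T0 → 0; T1 → 1; S → 1; A → 1; S → T0 T1; A → T1 X0; X0 → A T0; A → A X1; X1 → A X2; X2 → T0 S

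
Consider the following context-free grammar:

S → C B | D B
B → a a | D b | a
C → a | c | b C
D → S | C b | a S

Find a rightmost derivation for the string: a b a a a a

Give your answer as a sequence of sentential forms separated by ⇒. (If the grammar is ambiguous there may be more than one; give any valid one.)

S ⇒ D B ⇒ D a a ⇒ S a a ⇒ D B a a ⇒ D a a a a ⇒ C b a a a a ⇒ a b a a a a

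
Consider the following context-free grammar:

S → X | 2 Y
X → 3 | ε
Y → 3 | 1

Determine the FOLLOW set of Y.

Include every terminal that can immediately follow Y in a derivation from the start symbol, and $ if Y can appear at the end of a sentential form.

We compute FOLLOW(Y) using the standard algorithm.
FOLLOW(S) starts with {$}.
FIRST(S) = {2, 3, ε}
FIRST(X) = {3, ε}
FIRST(Y) = {1, 3}
FOLLOW(S) = {$}
FOLLOW(X) = {$}
FOLLOW(Y) = {$}
Therefore, FOLLOW(Y) = {$}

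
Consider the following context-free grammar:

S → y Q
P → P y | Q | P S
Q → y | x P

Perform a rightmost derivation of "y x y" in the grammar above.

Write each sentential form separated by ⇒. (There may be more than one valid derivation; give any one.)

S ⇒ y Q ⇒ y x P ⇒ y x Q ⇒ y x y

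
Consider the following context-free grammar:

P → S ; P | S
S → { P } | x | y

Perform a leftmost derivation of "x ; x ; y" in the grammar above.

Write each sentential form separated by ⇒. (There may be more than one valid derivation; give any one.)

P ⇒ S ; P ⇒ x ; P ⇒ x ; S ; P ⇒ x ; x ; P ⇒ x ; x ; S ⇒ x ; x ; y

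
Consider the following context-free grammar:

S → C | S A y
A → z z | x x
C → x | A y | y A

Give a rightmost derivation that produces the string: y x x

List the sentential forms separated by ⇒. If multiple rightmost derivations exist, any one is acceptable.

S ⇒ C ⇒ y A ⇒ y x x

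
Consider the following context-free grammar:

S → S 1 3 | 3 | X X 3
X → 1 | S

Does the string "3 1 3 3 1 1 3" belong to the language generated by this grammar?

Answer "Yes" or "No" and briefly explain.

No - no valid derivation exists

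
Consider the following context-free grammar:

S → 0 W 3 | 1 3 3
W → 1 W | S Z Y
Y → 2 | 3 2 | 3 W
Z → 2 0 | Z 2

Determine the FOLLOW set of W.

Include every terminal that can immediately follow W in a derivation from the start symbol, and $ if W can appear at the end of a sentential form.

We compute FOLLOW(W) using the standard algorithm.
FOLLOW(S) starts with {$}.
FIRST(S) = {0, 1}
FIRST(W) = {0, 1}
FIRST(Y) = {2, 3}
FIRST(Z) = {2}
FOLLOW(S) = {$, 2}
FOLLOW(W) = {3}
FOLLOW(Y) = {3}
FOLLOW(Z) = {2, 3}
Therefore, FOLLOW(W) = {3}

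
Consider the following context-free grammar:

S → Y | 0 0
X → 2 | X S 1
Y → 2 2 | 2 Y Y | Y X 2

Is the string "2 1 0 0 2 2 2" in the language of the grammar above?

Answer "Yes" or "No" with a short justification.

No - no valid derivation exists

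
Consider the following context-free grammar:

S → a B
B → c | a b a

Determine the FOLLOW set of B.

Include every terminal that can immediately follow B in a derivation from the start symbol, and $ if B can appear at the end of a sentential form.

We compute FOLLOW(B) using the standard algorithm.
FOLLOW(S) starts with {$}.
FIRST(B) = {a, c}
FIRST(S) = {a}
FOLLOW(B) = {$}
FOLLOW(S) = {$}
Therefore, FOLLOW(B) = {$}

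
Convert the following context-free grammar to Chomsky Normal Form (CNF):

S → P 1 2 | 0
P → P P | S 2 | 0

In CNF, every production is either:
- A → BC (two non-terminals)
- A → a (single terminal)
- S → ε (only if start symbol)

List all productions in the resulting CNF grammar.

T1 → 1; T2 → 2; S → 0; P → 0; S → P X0; X0 → T1 T2; P → P P; P → S T2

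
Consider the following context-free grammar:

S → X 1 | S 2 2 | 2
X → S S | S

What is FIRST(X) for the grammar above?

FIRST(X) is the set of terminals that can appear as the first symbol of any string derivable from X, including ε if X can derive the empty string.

We compute FIRST(X) using the standard algorithm.
FIRST(S) = {2}
FIRST(X) = {2}
Therefore, FIRST(X) = {2}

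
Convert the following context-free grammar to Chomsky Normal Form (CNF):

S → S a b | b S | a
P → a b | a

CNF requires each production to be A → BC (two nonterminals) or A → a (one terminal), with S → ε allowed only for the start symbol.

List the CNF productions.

TA → a; TB → b; S → a; P → a; S → S X0; X0 → TA TB; S → TB S; P → TA TB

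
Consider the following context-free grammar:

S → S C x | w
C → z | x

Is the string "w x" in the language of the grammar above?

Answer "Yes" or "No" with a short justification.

No - no valid derivation exists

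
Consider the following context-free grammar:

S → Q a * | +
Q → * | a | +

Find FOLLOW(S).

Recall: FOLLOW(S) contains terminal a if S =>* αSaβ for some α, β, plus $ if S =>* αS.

We compute FOLLOW(S) using the standard algorithm.
FOLLOW(S) starts with {$}.
FIRST(Q) = {*, +, a}
FIRST(S) = {*, +, a}
FOLLOW(Q) = {a}
FOLLOW(S) = {$}
Therefore, FOLLOW(S) = {$}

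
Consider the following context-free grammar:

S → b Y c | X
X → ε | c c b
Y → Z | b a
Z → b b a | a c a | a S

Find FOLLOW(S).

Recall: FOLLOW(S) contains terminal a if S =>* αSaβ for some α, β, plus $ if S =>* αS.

We compute FOLLOW(S) using the standard algorithm.
FOLLOW(S) starts with {$}.
FIRST(S) = {b, c, ε}
FIRST(X) = {c, ε}
FIRST(Y) = {a, b}
FIRST(Z) = {a, b}
FOLLOW(S) = {$, c}
FOLLOW(X) = {$, c}
FOLLOW(Y) = {c}
FOLLOW(Z) = {c}
Therefore, FOLLOW(S) = {$, c}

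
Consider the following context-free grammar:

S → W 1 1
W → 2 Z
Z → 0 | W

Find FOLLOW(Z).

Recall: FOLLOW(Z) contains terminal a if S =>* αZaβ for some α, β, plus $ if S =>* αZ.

We compute FOLLOW(Z) using the standard algorithm.
FOLLOW(S) starts with {$}.
FIRST(S) = {2}
FIRST(W) = {2}
FIRST(Z) = {0, 2}
FOLLOW(S) = {$}
FOLLOW(W) = {1}
FOLLOW(Z) = {1}
Therefore, FOLLOW(Z) = {1}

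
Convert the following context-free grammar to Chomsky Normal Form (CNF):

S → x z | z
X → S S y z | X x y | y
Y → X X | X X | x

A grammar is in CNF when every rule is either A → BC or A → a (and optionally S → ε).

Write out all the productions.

TX → x; TZ → z; S → z; TY → y; X → y; Y → x; S → TX TZ; X → S X0; X0 → S X1; X1 → TY TZ; X → X X2; X2 → TX TY; Y → X X; Y → X X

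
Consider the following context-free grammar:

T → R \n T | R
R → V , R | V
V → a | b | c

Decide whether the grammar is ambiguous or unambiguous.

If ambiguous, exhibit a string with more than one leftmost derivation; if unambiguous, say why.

Unambiguous - every string in the language has a unique leftmost derivation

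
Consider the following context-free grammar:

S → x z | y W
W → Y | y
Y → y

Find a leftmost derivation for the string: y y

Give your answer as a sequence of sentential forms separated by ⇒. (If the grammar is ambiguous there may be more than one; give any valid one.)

S ⇒ y W ⇒ y Y ⇒ y y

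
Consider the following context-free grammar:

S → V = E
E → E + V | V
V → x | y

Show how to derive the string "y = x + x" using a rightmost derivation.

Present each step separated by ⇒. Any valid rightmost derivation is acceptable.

S ⇒ V = E ⇒ V = E + V ⇒ V = E + x ⇒ V = V + x ⇒ V = x + x ⇒ y = x + x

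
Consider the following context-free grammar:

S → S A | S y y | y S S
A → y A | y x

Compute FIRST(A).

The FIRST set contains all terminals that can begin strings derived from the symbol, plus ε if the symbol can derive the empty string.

We compute FIRST(A) using the standard algorithm.
FIRST(A) = {y}
FIRST(S) = {y}
Therefore, FIRST(A) = {y}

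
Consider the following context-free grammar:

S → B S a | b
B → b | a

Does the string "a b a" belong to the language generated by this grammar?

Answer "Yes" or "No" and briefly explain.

Yes - a valid derivation exists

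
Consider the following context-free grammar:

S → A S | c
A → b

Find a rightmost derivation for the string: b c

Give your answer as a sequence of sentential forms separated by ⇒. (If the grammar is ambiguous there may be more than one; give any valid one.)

S ⇒ A S ⇒ A c ⇒ b c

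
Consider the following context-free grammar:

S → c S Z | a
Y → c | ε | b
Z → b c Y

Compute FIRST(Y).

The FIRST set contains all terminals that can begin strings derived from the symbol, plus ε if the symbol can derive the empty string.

We compute FIRST(Y) using the standard algorithm.
FIRST(S) = {a, c}
FIRST(Y) = {b, c, ε}
FIRST(Z) = {b}
Therefore, FIRST(Y) = {b, c, ε}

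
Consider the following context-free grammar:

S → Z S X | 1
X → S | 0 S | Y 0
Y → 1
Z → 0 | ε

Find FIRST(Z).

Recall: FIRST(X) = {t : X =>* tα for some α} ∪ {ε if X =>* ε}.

We compute FIRST(Z) using the standard algorithm.
FIRST(S) = {0, 1}
FIRST(X) = {0, 1}
FIRST(Y) = {1}
FIRST(Z) = {0, ε}
Therefore, FIRST(Z) = {0, ε}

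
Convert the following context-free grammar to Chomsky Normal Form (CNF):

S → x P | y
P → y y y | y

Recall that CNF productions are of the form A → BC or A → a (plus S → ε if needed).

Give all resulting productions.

TX → x; S → y; TY → y; P → y; S → TX P; P → TY X0; X0 → TY TY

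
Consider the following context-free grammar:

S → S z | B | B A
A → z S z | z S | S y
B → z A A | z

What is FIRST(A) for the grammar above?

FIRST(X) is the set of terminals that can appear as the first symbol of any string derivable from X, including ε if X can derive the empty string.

We compute FIRST(A) using the standard algorithm.
FIRST(A) = {z}
FIRST(B) = {z}
FIRST(S) = {z}
Therefore, FIRST(A) = {z}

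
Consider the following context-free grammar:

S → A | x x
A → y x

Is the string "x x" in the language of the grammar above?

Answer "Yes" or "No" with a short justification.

Yes - a valid derivation exists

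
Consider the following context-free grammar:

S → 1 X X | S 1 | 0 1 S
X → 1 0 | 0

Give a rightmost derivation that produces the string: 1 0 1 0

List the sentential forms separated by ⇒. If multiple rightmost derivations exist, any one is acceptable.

S ⇒ 1 X X ⇒ 1 X 1 0 ⇒ 1 0 1 0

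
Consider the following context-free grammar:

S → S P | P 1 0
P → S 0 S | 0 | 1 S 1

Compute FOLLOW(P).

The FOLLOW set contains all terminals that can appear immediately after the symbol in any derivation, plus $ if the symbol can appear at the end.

We compute FOLLOW(P) using the standard algorithm.
FOLLOW(S) starts with {$}.
FIRST(P) = {0, 1}
FIRST(S) = {0, 1}
FOLLOW(P) = {$, 0, 1}
FOLLOW(S) = {$, 0, 1}
Therefore, FOLLOW(P) = {$, 0, 1}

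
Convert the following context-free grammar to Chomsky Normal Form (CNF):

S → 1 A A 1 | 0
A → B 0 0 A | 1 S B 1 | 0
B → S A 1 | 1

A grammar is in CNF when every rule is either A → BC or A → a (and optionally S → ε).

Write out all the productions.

T1 → 1; S → 0; T0 → 0; A → 0; B → 1; S → T1 X0; X0 → A X1; X1 → A T1; A → B X2; X2 → T0 X3; X3 → T0 A; A → T1 X4; X4 → S X5; X5 → B T1; B → S X6; X6 → A T1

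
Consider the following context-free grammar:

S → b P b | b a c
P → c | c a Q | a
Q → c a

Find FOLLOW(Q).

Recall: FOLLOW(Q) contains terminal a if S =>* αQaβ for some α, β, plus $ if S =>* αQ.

We compute FOLLOW(Q) using the standard algorithm.
FOLLOW(S) starts with {$}.
FIRST(P) = {a, c}
FIRST(Q) = {c}
FIRST(S) = {b}
FOLLOW(P) = {b}
FOLLOW(Q) = {b}
FOLLOW(S) = {$}
Therefore, FOLLOW(Q) = {b}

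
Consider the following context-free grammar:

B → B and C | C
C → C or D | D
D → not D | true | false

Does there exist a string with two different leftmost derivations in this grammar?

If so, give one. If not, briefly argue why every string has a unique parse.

No - every string in the language has a unique leftmost derivation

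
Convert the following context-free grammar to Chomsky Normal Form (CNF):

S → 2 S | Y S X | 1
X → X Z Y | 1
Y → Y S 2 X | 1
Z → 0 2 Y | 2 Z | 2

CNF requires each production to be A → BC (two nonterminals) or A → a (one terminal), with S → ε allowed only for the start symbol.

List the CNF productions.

T2 → 2; S → 1; X → 1; Y → 1; T0 → 0; Z → 2; S → T2 S; S → Y X0; X0 → S X; X → X X1; X1 → Z Y; Y → Y X2; X2 → S X3; X3 → T2 X; Z → T0 X4; X4 → T2 Y; Z → T2 Z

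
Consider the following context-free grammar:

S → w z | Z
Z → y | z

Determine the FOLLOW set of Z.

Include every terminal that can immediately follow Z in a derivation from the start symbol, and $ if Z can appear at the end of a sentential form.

We compute FOLLOW(Z) using the standard algorithm.
FOLLOW(S) starts with {$}.
FIRST(S) = {w, y, z}
FIRST(Z) = {y, z}
FOLLOW(S) = {$}
FOLLOW(Z) = {$}
Therefore, FOLLOW(Z) = {$}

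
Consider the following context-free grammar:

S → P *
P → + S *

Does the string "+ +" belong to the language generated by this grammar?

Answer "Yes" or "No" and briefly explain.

No - no valid derivation exists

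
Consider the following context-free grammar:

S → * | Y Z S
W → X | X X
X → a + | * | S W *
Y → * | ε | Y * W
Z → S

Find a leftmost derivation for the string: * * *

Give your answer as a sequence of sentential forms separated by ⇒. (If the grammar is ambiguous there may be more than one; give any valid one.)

S ⇒ Y Z S ⇒ * Z S ⇒ * S S ⇒ * * S ⇒ * * *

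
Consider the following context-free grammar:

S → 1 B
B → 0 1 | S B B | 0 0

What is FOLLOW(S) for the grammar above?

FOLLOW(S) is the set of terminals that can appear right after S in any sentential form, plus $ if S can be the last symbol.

We compute FOLLOW(S) using the standard algorithm.
FOLLOW(S) starts with {$}.
FIRST(B) = {0, 1}
FIRST(S) = {1}
FOLLOW(B) = {$, 0, 1}
FOLLOW(S) = {$, 0, 1}
Therefore, FOLLOW(S) = {$, 0, 1}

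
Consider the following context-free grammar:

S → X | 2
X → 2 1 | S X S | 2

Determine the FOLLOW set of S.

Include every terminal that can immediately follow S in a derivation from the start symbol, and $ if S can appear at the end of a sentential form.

We compute FOLLOW(S) using the standard algorithm.
FOLLOW(S) starts with {$}.
FIRST(S) = {2}
FIRST(X) = {2}
FOLLOW(S) = {$, 2}
FOLLOW(X) = {$, 2}
Therefore, FOLLOW(S) = {$, 2}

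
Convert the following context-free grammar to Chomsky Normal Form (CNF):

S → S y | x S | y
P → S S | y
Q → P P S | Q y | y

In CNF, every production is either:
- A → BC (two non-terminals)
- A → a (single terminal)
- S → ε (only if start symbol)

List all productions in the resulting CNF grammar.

TY → y; TX → x; S → y; P → y; Q → y; S → S TY; S → TX S; P → S S; Q → P X0; X0 → P S; Q → Q TY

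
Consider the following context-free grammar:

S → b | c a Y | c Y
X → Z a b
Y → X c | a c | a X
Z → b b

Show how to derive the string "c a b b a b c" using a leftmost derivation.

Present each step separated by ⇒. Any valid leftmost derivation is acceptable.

S ⇒ c a Y ⇒ c a X c ⇒ c a Z a b c ⇒ c a b b a b c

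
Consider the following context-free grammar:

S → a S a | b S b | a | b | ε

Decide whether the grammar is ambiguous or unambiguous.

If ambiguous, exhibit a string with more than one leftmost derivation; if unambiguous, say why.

Unambiguous - every string in the language has a unique leftmost derivation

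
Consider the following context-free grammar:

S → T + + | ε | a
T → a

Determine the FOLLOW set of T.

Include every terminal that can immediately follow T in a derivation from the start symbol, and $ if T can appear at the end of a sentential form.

We compute FOLLOW(T) using the standard algorithm.
FOLLOW(S) starts with {$}.
FIRST(S) = {a, ε}
FIRST(T) = {a}
FOLLOW(S) = {$}
FOLLOW(T) = {+}
Therefore, FOLLOW(T) = {+}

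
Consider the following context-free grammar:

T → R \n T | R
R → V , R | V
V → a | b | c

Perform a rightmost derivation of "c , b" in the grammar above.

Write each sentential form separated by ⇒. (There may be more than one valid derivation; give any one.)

T ⇒ R ⇒ V , R ⇒ V , V ⇒ V , b ⇒ c , b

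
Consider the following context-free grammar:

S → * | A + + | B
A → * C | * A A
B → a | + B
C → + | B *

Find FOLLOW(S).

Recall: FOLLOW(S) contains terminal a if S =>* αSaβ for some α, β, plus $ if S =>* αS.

We compute FOLLOW(S) using the standard algorithm.
FOLLOW(S) starts with {$}.
FIRST(A) = {*}
FIRST(B) = {+, a}
FIRST(C) = {+, a}
FIRST(S) = {*, +, a}
FOLLOW(A) = {*, +}
FOLLOW(B) = {$, *}
FOLLOW(C) = {*, +}
FOLLOW(S) = {$}
Therefore, FOLLOW(S) = {$}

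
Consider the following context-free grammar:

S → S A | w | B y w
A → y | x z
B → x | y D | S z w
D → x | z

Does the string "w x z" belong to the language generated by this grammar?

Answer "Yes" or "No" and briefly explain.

Yes - a valid derivation exists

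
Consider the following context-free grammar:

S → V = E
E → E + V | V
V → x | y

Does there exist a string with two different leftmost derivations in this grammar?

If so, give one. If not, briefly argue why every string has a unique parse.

No - every string in the language has a unique leftmost derivation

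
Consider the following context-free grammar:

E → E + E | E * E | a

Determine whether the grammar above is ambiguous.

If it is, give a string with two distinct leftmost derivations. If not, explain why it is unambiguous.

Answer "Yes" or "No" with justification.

Yes - the string 'a * a + a' has two distinct leftmost derivations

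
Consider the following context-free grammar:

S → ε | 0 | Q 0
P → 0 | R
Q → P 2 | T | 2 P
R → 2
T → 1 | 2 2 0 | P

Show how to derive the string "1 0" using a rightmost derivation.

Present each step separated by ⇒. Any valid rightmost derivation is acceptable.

S ⇒ Q 0 ⇒ T 0 ⇒ 1 0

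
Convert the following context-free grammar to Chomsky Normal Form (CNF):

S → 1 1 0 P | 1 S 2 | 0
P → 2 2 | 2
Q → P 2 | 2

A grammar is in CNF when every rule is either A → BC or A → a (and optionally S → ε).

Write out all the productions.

T1 → 1; T0 → 0; T2 → 2; S → 0; P → 2; Q → 2; S → T1 X0; X0 → T1 X1; X1 → T0 P; S → T1 X2; X2 → S T2; P → T2 T2; Q → P T2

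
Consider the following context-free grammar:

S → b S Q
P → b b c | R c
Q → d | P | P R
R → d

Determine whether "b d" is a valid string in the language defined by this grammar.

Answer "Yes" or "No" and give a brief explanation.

No - no valid derivation exists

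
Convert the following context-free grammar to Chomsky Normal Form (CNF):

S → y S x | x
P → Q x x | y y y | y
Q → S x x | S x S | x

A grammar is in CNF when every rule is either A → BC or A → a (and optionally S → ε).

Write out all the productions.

TY → y; TX → x; S → x; P → y; Q → x; S → TY X0; X0 → S TX; P → Q X1; X1 → TX TX; P → TY X2; X2 → TY TY; Q → S X3; X3 → TX TX; Q → S X4; X4 → TX S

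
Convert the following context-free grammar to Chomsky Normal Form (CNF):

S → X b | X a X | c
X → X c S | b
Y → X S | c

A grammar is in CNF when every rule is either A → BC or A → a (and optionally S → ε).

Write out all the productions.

TB → b; TA → a; S → c; TC → c; X → b; Y → c; S → X TB; S → X X0; X0 → TA X; X → X X1; X1 → TC S; Y → X S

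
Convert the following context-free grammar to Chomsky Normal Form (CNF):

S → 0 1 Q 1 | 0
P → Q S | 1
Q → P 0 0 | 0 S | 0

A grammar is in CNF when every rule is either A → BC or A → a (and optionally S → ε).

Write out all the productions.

T0 → 0; T1 → 1; S → 0; P → 1; Q → 0; S → T0 X0; X0 → T1 X1; X1 → Q T1; P → Q S; Q → P X2; X2 → T0 T0; Q → T0 S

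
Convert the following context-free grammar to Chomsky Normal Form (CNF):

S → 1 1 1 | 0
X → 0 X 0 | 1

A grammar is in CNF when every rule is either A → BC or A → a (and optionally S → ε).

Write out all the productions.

T1 → 1; S → 0; T0 → 0; X → 1; S → T1 X0; X0 → T1 T1; X → T0 X1; X1 → X T0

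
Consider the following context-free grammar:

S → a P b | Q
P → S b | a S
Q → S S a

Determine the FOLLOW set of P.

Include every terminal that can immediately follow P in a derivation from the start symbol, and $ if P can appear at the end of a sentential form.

We compute FOLLOW(P) using the standard algorithm.
FOLLOW(S) starts with {$}.
FIRST(P) = {a}
FIRST(Q) = {a}
FIRST(S) = {a}
FOLLOW(P) = {b}
FOLLOW(Q) = {$, a, b}
FOLLOW(S) = {$, a, b}
Therefore, FOLLOW(P) = {b}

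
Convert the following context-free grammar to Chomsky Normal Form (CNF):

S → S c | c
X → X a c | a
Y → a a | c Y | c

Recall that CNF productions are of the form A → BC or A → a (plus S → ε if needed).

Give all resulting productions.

TC → c; S → c; TA → a; X → a; Y → c; S → S TC; X → X X0; X0 → TA TC; Y → TA TA; Y → TC Y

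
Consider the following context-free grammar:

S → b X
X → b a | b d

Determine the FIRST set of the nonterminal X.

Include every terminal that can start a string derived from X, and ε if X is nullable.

We compute FIRST(X) using the standard algorithm.
FIRST(S) = {b}
FIRST(X) = {b}
Therefore, FIRST(X) = {b}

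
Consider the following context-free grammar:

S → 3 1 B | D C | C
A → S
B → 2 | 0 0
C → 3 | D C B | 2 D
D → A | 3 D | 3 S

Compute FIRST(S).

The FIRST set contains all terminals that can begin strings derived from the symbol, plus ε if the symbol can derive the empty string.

We compute FIRST(S) using the standard algorithm.
FIRST(A) = {2, 3}
FIRST(B) = {0, 2}
FIRST(C) = {2, 3}
FIRST(D) = {2, 3}
FIRST(S) = {2, 3}
Therefore, FIRST(S) = {2, 3}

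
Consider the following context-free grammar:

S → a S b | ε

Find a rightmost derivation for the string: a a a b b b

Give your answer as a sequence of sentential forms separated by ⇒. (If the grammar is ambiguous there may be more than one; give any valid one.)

S ⇒ a S b ⇒ a a S b b ⇒ a a a S b b b ⇒ a a a b b b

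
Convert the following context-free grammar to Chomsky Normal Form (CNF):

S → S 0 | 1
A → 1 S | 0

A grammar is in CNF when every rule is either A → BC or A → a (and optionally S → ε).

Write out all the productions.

T0 → 0; S → 1; T1 → 1; A → 0; S → S T0; A → T1 S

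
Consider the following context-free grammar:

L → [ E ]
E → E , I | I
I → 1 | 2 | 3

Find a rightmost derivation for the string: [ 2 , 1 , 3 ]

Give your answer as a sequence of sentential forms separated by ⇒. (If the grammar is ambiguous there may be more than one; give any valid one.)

L ⇒ [ E ] ⇒ [ E , I ] ⇒ [ E , 3 ] ⇒ [ E , I , 3 ] ⇒ [ E , 1 , 3 ] ⇒ [ I , 1 , 3 ] ⇒ [ 2 , 1 , 3 ]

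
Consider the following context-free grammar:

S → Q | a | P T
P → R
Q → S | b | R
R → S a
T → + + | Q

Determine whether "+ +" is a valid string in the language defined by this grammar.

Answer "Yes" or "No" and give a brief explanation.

No - no valid derivation exists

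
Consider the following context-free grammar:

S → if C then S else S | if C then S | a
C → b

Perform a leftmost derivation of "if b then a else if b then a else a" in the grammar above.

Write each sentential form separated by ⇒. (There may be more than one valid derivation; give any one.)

S ⇒ if C then S else S ⇒ if b then S else S ⇒ if b then a else S ⇒ if b then a else if C then S else S ⇒ if b then a else if b then S else S ⇒ if b then a else if b then a else S ⇒ if b then a else if b then a else a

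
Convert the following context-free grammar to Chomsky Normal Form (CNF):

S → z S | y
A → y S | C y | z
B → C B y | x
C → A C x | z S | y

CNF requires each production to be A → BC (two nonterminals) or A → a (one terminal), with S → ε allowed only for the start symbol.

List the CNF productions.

TZ → z; S → y; TY → y; A → z; B → x; TX → x; C → y; S → TZ S; A → TY S; A → C TY; B → C X0; X0 → B TY; C → A X1; X1 → C TX; C → TZ S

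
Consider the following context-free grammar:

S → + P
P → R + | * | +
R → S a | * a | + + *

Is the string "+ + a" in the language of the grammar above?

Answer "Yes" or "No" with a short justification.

No - no valid derivation exists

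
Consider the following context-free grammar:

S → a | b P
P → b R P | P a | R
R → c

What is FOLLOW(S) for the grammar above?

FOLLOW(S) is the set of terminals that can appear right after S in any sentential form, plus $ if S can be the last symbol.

We compute FOLLOW(S) using the standard algorithm.
FOLLOW(S) starts with {$}.
FIRST(P) = {b, c}
FIRST(R) = {c}
FIRST(S) = {a, b}
FOLLOW(P) = {$, a}
FOLLOW(R) = {$, a, b, c}
FOLLOW(S) = {$}
Therefore, FOLLOW(S) = {$}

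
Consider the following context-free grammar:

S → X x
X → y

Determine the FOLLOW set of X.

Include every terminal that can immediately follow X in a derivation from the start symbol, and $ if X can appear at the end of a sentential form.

We compute FOLLOW(X) using the standard algorithm.
FOLLOW(S) starts with {$}.
FIRST(S) = {y}
FIRST(X) = {y}
FOLLOW(S) = {$}
FOLLOW(X) = {x}
Therefore, FOLLOW(X) = {x}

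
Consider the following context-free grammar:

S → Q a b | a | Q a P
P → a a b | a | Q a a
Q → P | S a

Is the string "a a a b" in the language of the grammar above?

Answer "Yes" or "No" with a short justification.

Yes - a valid derivation exists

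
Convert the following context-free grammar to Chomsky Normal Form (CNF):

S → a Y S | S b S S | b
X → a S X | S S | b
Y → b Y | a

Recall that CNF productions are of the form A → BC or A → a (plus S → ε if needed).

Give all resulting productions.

TA → a; TB → b; S → b; X → b; Y → a; S → TA X0; X0 → Y S; S → S X1; X1 → TB X2; X2 → S S; X → TA X3; X3 → S X; X → S S; Y → TB Y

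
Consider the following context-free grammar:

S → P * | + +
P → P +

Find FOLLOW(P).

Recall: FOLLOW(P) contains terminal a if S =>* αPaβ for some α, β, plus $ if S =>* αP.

We compute FOLLOW(P) using the standard algorithm.
FOLLOW(S) starts with {$}.
FIRST(P) = {}
FIRST(S) = {+}
FOLLOW(P) = {*, +}
FOLLOW(S) = {$}
Therefore, FOLLOW(P) = {*, +}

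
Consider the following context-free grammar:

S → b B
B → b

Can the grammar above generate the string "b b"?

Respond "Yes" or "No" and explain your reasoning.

Yes - a valid derivation exists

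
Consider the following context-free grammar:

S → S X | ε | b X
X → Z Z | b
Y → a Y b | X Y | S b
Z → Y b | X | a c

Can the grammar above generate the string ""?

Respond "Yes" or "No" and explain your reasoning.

Yes - a valid derivation exists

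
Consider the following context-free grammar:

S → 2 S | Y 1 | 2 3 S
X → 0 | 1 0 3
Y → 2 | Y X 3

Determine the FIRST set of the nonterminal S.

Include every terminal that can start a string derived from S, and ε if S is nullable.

We compute FIRST(S) using the standard algorithm.
FIRST(S) = {2}
FIRST(X) = {0, 1}
FIRST(Y) = {2}
Therefore, FIRST(S) = {2}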